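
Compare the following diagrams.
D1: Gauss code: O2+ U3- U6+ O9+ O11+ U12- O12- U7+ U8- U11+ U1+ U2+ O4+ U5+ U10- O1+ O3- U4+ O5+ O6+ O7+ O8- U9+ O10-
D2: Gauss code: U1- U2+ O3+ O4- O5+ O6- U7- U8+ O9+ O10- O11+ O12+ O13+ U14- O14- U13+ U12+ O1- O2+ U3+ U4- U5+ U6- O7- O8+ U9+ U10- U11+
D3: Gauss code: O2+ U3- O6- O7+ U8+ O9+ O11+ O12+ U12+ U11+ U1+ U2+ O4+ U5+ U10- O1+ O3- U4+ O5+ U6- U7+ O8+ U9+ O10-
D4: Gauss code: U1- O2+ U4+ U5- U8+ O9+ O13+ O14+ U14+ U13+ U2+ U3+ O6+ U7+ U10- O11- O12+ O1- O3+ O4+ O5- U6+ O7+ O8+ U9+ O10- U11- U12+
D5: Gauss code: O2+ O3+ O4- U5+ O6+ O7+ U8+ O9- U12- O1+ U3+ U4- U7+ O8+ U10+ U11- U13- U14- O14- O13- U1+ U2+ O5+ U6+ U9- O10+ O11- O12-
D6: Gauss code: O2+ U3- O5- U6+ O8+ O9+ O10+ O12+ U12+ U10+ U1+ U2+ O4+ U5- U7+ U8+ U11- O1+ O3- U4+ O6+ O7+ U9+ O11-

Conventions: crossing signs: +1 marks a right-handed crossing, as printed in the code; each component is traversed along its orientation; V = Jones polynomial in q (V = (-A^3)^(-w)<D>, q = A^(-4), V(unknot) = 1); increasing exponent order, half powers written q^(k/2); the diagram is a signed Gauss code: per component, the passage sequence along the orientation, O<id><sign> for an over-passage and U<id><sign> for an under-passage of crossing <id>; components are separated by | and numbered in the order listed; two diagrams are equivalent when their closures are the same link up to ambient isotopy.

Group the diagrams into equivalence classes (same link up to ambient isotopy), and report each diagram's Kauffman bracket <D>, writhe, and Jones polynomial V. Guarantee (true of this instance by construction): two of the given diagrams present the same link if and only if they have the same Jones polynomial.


classes: {D1, D3, D4, D5, D6} | {D2}
V(D1) = 2q - 2q^2 + 3q^3 - 3q^4 + 2q^5 - 2q^6 + q^7  [12 crossings, <D> = A^-16 - 2A^-12 + 2A^-8 - 3A^-4 + 3 - 2A^4 + 2A^8, w = +4]
D2 (bracket A^6; 14 crossings at w = +2): V = 1
V(D3) = 2q - 2q^2 + 3q^3 - 3q^4 + 2q^5 - 2q^6 + q^7  [12 crossings, <D> = A^-10 - 2A^-6 + 2A^-2 - 3A^2 + 3A^6 - 2A^10 + 2A^14, w = +6]
V(D4) = 2q - 2q^2 + 3q^3 - 3q^4 + 2q^5 - 2q^6 + q^7  (w +6, c 14, <D> = A^-10 - 2A^-6 + 2A^-2 - 3A^2 + 3A^6 - 2A^10 + 2A^14)
D5 (bracket A^-22 - 2A^-18 + 2A^-14 - 3A^-10 + 3A^-6 - 2A^-2 + 2A^2; 14 crossings at w = +2): V = 2q - 2q^2 + 3q^3 - 3q^4 + 2q^5 - 2q^6 + q^7
V(D6) = 2q - 2q^2 + 3q^3 - 3q^4 + 2q^5 - 2q^6 + q^7  (w +6, c 12, <D> = A^-10 - 2A^-6 + 2A^-2 - 3A^2 + 3A^6 - 2A^10 + 2A^14)
insight: 2 classes among 6 diagrams; unequal V(q) rules out equality


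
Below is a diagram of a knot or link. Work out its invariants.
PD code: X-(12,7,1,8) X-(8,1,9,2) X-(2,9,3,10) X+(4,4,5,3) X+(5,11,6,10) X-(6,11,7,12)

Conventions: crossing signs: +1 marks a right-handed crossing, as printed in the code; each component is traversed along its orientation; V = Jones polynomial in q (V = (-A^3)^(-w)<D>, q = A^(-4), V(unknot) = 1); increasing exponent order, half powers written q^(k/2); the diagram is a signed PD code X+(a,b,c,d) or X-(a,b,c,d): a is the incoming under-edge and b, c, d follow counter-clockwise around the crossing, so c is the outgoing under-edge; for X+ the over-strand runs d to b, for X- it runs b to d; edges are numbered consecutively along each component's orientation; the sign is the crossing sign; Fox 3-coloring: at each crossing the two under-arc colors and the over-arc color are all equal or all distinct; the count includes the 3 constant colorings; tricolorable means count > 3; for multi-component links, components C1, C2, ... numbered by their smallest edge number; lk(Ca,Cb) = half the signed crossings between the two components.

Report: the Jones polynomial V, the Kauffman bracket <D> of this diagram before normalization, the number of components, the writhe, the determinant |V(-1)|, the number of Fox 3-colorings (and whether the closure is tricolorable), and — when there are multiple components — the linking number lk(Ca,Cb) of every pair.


V(q) = -q^-4 + q^-3 + q^-1
bracket: A^-2 + A^6 - A^10, w = -2
1 component, writhe -2, over 6 crossings
det 3, colorings 9 of 3^6 — tricolorable
observation: w = -2 shifts under R1 moves; the (-A^3)^(2) factor cancels that in V


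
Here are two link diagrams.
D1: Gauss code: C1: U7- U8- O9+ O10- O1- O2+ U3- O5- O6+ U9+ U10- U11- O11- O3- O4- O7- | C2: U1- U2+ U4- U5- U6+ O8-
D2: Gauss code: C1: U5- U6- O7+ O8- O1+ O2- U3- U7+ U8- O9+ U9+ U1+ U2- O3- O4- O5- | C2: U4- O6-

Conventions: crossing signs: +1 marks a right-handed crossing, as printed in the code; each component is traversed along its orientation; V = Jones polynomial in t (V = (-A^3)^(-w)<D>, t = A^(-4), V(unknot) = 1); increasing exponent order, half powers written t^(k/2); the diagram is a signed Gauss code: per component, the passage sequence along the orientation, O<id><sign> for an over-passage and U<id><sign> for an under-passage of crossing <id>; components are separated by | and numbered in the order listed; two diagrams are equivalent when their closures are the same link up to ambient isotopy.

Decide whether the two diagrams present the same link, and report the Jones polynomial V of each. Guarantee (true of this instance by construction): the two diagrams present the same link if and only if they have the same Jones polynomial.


same link: yes
V(D1) = -t^(-5/2) - t^(-1/2)  [11 crossings, <D> = A^-13 + A^-5, w = -5]
V(D2) = -t^(-5/2) - t^(-1/2)  [9 crossings, <D> = A^-7 + A, w = -3]
insight: from 11 to 9 crossings by R-moves: one link, two diagrams


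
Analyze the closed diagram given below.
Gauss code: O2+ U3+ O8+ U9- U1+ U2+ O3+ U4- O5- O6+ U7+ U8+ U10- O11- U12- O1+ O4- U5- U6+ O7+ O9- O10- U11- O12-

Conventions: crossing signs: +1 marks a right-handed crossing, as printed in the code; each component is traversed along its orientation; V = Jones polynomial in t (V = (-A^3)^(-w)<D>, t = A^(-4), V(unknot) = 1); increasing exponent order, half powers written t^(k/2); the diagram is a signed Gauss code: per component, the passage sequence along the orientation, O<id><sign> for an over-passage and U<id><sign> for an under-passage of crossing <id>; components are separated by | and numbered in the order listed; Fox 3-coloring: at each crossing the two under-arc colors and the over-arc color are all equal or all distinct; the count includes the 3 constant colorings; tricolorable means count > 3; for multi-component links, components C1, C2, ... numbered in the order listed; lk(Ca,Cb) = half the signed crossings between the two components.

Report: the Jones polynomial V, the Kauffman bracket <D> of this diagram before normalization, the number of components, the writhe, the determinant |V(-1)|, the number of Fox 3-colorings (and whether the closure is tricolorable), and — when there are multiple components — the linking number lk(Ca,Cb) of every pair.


V = -t^-3 + t^-2 - t^-1 + 3 - t + t^2 - t^3
<D> = -A^-12 + A^-8 - A^-4 + 3 - A^4 + A^8 - A^12 (w = 0)
1 component over 12 crossings, w = 0
27 Fox colorings among 3^12, |V(-1)| = 9: tricolorable
why: det 9 = |V(-1)|; divisible by 3, so tricolorable


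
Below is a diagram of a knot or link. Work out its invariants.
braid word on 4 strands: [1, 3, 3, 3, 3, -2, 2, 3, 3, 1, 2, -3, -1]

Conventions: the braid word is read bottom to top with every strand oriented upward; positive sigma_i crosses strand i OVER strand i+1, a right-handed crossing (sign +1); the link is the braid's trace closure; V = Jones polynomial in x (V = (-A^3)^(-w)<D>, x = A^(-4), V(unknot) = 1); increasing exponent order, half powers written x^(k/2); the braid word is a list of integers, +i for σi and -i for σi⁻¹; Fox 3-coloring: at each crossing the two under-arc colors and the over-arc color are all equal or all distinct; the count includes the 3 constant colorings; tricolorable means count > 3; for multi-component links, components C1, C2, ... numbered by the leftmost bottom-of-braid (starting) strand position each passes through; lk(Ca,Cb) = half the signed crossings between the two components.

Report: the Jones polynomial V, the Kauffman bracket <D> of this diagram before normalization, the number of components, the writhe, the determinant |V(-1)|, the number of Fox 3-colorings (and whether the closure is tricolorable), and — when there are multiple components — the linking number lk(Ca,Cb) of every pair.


Jones polynomial: V(x) = x^2 + x^4 - x^5 + x^6 - x^7
<D> = A^-7 - A^-3 + A - A^5 - A^13; writhe +7
components 1, writhe +7 (13 crossings)
3-colorings: 3 of 3^13, det 5 — not tricolorable
note: det 5 = |V(-1)|; not divisible by 3, so not tricolorable


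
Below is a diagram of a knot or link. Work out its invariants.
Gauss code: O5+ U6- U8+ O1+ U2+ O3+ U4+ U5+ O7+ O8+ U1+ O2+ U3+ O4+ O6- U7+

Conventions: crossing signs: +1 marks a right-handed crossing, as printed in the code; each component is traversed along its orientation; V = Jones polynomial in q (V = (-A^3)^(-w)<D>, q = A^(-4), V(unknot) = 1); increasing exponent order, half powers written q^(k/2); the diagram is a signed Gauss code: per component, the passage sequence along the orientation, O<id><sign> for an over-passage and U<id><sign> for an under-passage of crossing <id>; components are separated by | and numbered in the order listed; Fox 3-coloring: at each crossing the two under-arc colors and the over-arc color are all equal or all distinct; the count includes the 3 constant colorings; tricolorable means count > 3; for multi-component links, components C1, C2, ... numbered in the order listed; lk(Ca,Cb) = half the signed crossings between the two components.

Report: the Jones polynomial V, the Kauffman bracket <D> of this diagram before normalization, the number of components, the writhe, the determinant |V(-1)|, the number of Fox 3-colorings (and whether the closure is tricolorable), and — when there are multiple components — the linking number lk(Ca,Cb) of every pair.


V(q) = q^2 - q^3 + 2q^4 - 2q^5 + 3q^6 - 2q^7 + q^8 - q^9
bracket: -A^-18 + A^-14 - 2A^-10 + 3A^-6 - 2A^-2 + 2A^2 - A^6 + A^10, w = +6
1 component, writhe +6, over 8 crossings
det 13, colorings 3 of 3^8 — not tricolorable
observation: V spans 7 powers of q: at least 7 crossings in any diagram


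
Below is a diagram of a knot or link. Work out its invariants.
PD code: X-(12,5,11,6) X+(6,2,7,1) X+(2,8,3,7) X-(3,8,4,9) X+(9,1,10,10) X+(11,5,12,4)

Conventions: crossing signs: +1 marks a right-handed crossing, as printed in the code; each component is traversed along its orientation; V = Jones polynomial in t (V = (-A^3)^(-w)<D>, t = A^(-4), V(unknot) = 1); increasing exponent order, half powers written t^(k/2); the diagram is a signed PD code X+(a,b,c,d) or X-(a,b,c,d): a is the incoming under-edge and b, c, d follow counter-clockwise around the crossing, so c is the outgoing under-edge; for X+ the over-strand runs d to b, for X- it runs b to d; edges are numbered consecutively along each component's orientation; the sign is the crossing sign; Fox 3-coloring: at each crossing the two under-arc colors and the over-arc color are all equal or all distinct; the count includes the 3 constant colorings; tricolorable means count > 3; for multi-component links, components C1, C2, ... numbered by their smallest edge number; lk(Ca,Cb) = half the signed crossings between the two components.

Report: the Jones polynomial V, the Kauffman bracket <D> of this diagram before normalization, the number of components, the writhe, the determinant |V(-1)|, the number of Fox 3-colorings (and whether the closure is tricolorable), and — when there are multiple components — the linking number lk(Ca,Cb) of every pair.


Jones polynomial: V(t) = -t^(-1/2) - t^(1/2)
<D> = -A^4 - A^8; writhe +2
components 2, writhe +2 (6 crossings)
linking number lk(C1,C2) = 0
3-colorings: 9 of 3^6, det 0 — tricolorable
note: palindromic: swapping t for 1/t fixes V


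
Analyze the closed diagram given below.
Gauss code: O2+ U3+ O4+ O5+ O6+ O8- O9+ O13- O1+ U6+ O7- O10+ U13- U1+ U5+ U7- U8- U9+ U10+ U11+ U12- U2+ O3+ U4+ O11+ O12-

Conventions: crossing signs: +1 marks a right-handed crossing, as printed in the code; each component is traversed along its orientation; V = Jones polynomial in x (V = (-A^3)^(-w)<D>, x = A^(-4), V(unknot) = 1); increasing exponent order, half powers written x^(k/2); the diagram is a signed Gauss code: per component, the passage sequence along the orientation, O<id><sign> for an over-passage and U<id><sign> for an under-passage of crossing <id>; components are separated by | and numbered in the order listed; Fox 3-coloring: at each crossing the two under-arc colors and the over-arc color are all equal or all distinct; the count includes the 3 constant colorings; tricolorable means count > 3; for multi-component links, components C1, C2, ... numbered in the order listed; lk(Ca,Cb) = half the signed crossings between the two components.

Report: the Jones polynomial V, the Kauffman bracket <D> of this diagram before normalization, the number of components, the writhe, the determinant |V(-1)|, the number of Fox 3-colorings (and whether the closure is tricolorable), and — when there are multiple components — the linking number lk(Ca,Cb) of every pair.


V(x) = x + x^3 - x^4
bracket: A^-1 - A^3 - A^11, w = +5
1 component, writhe +5, over 13 crossings
det 3, colorings 9 of 3^13 — tricolorable
observation: det 3 = |V(-1)|; divisible by 3, so tricolorable


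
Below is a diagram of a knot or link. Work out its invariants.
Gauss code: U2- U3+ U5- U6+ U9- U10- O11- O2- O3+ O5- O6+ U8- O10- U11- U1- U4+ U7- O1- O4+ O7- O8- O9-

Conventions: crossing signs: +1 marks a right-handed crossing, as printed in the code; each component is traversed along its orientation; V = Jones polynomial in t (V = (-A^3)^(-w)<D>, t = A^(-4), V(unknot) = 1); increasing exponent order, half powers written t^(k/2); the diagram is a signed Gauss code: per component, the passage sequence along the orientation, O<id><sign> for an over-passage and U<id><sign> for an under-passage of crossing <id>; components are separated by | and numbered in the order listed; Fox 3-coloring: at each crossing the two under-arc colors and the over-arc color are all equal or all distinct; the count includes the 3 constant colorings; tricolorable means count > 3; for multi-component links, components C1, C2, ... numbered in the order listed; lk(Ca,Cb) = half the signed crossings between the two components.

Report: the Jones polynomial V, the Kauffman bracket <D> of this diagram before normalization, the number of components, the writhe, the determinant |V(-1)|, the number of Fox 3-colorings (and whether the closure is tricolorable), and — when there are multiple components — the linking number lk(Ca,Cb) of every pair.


V = -t^-4 + t^-3 + t^-1
<D> = -A^-11 - A^-3 + A (w = -5)
1 component over 11 crossings, w = -5
9 Fox colorings among 3^11, |V(-1)| = 3: tricolorable
why: |V(-1)| = 3: so tricolorable, since 3 divides 3


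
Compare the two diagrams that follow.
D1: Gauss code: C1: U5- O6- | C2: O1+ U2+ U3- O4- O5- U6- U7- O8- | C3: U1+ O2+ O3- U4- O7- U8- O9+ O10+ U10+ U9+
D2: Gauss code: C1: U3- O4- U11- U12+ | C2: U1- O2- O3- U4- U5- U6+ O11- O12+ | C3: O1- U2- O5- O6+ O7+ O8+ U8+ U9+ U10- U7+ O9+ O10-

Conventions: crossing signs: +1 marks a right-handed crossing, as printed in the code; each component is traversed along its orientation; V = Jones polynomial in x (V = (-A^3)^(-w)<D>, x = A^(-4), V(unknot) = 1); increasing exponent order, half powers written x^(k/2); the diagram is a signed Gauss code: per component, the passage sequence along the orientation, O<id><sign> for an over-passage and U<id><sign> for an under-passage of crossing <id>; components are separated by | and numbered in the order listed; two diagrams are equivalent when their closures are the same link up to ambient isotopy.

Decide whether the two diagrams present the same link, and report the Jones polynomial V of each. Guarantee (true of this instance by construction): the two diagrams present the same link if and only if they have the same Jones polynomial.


equivalent: yes
D1 (bracket A^-2 + 2A^6 + A^14; 10 crossings at w = -2): V = x^-5 + 2x^-3 + x^-1
V(D2) = x^-5 + 2x^-3 + x^-1  [12 crossings, <D> = A^-2 + 2A^6 + A^14, w = -2]
observation: all 2 diagrams share one V(x), hence one class


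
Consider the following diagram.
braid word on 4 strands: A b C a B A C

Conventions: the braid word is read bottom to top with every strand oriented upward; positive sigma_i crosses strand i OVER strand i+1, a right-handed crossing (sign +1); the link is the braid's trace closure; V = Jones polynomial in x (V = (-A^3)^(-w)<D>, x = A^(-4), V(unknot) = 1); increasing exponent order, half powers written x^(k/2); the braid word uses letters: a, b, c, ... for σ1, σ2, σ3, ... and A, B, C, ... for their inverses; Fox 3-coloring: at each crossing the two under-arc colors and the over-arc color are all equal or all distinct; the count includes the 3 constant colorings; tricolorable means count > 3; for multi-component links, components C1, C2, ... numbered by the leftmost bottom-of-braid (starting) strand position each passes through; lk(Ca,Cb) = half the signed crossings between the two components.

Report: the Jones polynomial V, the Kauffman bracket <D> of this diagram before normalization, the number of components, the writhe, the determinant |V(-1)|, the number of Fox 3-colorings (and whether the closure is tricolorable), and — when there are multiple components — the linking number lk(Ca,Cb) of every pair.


V = -x^-4 + x^-3 + x^-1
<D> = -A^-5 - A^3 + A^7 (w = -3)
1 component over 7 crossings, w = -3
9 Fox colorings among 3^7, |V(-1)| = 3: tricolorable
why: the span of V is 3, forcing >= 3 crossings in any diagram


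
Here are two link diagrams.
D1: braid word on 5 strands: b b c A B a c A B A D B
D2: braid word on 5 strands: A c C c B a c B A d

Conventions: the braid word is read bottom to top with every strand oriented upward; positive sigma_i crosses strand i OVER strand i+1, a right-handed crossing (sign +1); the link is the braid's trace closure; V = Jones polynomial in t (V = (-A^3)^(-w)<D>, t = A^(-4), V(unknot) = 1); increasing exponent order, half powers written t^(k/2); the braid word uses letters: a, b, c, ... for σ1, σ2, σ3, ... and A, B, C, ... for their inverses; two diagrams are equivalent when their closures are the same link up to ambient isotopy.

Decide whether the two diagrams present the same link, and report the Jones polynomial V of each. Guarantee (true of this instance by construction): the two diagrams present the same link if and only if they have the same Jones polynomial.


equivalent: yes
D1 (bracket A^-14 - A^-10 + 2A^-6 - 2A^-2 + A^2 - A^6 + A^10; 12 crossings at w = -2): V = t^-4 - t^-3 + t^-2 - 2t^-1 + 2 - t + t^2
V(D2) = t^-4 - t^-3 + t^-2 - 2t^-1 + 2 - t + t^2  [10 crossings, <D> = A^-8 - A^-4 + 2 - 2A^4 + A^8 - A^12 + A^16, w = 0]
observation: from 12 to 10 crossings by R-moves: one link, two diagrams


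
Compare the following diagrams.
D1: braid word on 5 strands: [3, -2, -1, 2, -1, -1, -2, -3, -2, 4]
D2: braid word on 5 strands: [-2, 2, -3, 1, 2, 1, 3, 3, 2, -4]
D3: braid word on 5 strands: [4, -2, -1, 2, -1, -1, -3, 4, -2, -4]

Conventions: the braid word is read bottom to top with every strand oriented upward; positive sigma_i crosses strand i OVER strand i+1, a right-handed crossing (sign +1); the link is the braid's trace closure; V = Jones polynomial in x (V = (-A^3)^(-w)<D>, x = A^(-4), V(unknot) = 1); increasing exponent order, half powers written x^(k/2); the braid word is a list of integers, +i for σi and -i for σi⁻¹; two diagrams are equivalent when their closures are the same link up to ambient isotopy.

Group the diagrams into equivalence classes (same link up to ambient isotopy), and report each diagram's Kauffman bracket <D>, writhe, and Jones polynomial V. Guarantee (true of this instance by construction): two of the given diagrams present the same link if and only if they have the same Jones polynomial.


grouping into links: {D1, D3} | {D2}
V(D1) = -x^-6 + x^-5 - x^-4 + 2x^-3 - x^-2 + x^-1  (w -4, c 10, <D> = A^-8 - A^-4 + 2 - A^4 + A^8 - A^12)
V(D2) = x - x^2 + 2x^3 - x^4 + x^5 - x^6  (w +4, c 10, <D> = -A^-12 + A^-8 - A^-4 + 2 - A^4 + A^8)
D3 (bracket A^-8 - A^-4 + 2 - A^4 + A^8 - A^12; 10 crossings at w = -4): V = -x^-6 + x^-5 - x^-4 + 2x^-3 - x^-2 + x^-1
why: 2 classes among 3 diagrams; unequal V(x) rules out equality


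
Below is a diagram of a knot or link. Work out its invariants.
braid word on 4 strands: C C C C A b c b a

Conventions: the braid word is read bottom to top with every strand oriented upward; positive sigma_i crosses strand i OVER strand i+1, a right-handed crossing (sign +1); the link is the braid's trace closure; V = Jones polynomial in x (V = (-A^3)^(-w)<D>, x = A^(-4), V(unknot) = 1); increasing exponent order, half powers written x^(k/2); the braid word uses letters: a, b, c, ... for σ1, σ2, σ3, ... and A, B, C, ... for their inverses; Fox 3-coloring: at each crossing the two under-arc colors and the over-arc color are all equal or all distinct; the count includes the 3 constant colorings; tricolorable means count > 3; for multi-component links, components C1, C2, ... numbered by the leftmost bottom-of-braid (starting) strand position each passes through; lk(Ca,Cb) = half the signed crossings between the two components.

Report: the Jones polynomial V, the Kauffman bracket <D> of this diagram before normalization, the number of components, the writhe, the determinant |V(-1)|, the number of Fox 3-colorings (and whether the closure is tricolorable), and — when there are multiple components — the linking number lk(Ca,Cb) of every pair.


V(x) = x^-3 + x^-2 + x^-1 + 1
bracket: -A^-3 - A - A^5 - A^9, w = -1
3 components, writhe -1, over 9 crossings
lk(C1,C2) = 0
linking number lk(C1,C3) = -1
lk(C2,C3): 0
det 0, colorings 9 of 3^10 — tricolorable
observation: det 0 = |V(-1)|; divisible by 3, so tricolorable


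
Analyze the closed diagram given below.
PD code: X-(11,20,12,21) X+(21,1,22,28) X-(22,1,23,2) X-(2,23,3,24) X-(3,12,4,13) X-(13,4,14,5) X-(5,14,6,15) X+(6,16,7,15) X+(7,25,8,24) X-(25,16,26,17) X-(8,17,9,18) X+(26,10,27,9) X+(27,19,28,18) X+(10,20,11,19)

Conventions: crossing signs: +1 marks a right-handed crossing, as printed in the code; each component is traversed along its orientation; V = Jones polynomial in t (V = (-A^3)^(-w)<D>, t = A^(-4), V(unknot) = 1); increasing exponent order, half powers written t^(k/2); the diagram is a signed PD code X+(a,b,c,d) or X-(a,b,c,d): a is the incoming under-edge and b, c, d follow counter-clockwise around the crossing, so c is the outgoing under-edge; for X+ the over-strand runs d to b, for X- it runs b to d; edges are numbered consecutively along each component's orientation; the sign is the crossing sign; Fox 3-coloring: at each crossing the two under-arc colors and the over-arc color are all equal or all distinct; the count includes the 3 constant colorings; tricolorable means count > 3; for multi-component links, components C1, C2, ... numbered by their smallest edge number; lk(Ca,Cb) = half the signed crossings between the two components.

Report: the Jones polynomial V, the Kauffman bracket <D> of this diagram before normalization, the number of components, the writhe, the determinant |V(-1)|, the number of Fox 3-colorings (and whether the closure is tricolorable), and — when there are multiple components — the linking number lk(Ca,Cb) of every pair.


V = 1
<D> = A^-6 (w = -2)
1 component over 14 crossings, w = -2
3 Fox colorings among 3^14, |V(-1)| = 1: not tricolorable
why: det 1 = |V(-1)|; not divisible by 3, so not tricolorable


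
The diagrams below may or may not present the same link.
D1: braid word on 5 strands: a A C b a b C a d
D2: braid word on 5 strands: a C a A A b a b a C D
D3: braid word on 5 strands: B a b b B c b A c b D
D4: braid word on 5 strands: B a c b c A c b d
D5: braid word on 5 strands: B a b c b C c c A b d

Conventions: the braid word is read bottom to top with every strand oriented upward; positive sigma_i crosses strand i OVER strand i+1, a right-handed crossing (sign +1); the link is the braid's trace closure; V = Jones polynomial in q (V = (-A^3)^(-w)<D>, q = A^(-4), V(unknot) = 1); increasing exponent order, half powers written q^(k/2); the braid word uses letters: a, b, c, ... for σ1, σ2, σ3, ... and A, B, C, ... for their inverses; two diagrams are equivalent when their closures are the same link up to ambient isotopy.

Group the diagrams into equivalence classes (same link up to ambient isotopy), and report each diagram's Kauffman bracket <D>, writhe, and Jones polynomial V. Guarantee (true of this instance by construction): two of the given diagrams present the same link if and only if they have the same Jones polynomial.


classes: {D1, D2} | {D3, D4, D5}
V(D1) = -q^(-3/2) - 2q^(1/2) + q^(3/2) - q^(5/2) + q^(7/2)  [9 crossings, <D> = -A^-5 + A^-1 - A^3 + 2A^7 + A^15, w = +3]
D2 (bracket -A^-11 + A^-7 - A^-3 + 2A + A^9; 11 crossings at w = +1): V = -q^(-3/2) - 2q^(1/2) + q^(3/2) - q^(5/2) + q^(7/2)
D3 (bracket -A^-9 + A^-1 + A^3 + A^7; 11 crossings at w = +3): V = -q^(1/2) - q^(3/2) - q^(5/2) + q^(9/2)
V(D4) = -q^(1/2) - q^(3/2) - q^(5/2) + q^(9/2)  [9 crossings, <D> = -A^-3 + A^5 + A^9 + A^13, w = +5]
V(D5) = -q^(1/2) - q^(3/2) - q^(5/2) + q^(9/2)  [11 crossings, <D> = -A^-3 + A^5 + A^9 + A^13, w = +5]
insight: comparing 5 Jones polynomials yields 2 groups


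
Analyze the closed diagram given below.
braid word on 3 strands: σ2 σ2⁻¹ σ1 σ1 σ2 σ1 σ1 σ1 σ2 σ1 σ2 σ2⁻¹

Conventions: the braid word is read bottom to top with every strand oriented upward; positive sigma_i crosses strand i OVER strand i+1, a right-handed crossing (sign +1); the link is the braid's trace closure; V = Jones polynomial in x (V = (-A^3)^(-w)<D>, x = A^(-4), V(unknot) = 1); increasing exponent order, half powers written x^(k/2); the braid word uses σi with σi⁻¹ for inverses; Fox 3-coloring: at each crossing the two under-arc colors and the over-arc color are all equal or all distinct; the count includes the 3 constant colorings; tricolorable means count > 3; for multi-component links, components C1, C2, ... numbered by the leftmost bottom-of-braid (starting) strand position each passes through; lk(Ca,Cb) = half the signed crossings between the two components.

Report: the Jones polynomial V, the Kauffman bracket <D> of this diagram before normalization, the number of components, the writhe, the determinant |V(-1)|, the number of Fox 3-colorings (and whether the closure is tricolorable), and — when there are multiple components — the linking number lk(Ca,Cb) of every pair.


V(x) = x^3 + x^5 - x^8
bracket: -A^-8 + A^4 + A^12, w = +8
1 component, writhe +8, over 12 crossings
det 3, colorings 9 of 3^12 — tricolorable
observation: w = +8 (over 12 crossings) is diagram-only; (-A^3)^(-8) removes it from V


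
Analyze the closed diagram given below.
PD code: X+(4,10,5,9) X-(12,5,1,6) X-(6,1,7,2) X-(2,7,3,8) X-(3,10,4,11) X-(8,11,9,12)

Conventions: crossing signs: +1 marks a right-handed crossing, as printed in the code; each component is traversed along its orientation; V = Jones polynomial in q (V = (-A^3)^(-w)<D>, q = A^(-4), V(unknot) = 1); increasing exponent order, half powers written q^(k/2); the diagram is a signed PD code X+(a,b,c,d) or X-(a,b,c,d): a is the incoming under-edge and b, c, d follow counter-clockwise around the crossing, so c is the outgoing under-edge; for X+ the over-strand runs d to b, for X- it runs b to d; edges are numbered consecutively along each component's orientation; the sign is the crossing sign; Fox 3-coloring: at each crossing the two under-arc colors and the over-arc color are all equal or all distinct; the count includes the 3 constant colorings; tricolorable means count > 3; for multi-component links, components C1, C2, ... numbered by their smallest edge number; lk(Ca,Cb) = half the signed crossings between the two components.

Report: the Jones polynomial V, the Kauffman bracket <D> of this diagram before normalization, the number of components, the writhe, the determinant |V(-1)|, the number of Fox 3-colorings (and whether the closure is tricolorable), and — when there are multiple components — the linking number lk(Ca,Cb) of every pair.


Jones polynomial: V(q) = -q^-4 + q^-3 + q^-1
<D> = A^-8 + 1 - A^4; writhe -4
components 1, writhe -4 (6 crossings)
3-colorings: 9 of 3^6, det 3 — tricolorable
note: |V(-1)| = 3: so tricolorable, since 3 divides 3


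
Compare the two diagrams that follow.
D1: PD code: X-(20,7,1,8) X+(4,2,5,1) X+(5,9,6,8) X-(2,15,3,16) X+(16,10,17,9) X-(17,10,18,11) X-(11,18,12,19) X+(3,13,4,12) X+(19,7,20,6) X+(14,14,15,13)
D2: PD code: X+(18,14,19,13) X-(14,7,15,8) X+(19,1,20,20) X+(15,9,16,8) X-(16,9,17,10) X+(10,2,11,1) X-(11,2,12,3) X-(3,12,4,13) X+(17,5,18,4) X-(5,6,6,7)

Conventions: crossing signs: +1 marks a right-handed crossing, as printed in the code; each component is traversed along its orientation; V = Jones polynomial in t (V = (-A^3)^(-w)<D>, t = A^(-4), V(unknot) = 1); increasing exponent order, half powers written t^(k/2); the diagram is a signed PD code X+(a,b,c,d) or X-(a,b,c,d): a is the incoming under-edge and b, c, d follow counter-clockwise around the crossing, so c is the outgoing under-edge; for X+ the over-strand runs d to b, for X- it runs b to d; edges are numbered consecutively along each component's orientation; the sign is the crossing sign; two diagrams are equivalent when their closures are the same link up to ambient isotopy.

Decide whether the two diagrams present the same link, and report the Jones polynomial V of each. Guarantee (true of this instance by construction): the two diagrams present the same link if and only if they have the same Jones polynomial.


equivalent: yes
D1 (bracket A^6; 10 crossings at w = +2): V = 1
V(D2) = 1  (w 0, c 10, <D> = 1)
key observation: all 2 diagrams share one V(t), hence one class


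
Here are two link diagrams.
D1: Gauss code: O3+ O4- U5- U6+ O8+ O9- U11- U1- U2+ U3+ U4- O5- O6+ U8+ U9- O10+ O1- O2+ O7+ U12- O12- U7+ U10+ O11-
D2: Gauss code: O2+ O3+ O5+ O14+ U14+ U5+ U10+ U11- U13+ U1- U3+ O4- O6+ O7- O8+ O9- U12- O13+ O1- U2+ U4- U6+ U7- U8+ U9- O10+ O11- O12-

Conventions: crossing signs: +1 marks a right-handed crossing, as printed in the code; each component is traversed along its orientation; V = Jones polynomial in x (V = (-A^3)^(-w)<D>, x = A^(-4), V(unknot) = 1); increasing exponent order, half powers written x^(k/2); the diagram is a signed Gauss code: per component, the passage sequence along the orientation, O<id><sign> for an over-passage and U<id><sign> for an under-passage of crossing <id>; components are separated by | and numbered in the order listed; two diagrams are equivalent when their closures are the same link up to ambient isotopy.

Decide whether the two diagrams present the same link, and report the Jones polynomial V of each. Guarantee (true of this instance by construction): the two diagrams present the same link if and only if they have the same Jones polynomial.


equivalent: yes
V(D1) = 1  (w 0, c 12, <D> = 1)
V(D2) = 1  [14 crossings, <D> = A^6, w = +2]
key observation: one V(x) for all 2 diagrams — one class (guaranteed)


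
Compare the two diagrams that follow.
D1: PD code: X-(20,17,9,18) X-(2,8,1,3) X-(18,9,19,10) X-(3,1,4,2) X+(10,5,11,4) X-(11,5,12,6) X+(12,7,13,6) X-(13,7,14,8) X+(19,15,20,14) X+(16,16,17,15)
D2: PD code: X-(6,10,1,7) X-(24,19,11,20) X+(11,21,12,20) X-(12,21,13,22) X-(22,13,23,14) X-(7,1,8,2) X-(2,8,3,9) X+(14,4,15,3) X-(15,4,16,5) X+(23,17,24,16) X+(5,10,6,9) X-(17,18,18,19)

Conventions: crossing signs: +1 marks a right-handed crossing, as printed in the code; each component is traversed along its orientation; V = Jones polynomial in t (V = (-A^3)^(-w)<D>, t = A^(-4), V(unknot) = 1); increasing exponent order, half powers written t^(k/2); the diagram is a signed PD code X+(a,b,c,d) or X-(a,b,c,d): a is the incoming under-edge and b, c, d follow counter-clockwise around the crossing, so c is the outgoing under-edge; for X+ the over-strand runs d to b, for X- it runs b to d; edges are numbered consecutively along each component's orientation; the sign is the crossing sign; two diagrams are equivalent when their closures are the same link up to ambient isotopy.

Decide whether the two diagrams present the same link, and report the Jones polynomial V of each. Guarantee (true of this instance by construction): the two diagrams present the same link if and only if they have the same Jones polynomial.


equivalent: yes
V(D1) = t^-3 + t^-2 + t^-1 + 1  (w -2, c 10, <D> = A^-6 + A^-2 + A^2 + A^6)
D2 (bracket A^-12 + A^-8 + A^-4 + 1; 12 crossings at w = -4): V = t^-3 + t^-2 + t^-1 + 1
why: from 10 to 12 crossings by R-moves: one link, two diagrams


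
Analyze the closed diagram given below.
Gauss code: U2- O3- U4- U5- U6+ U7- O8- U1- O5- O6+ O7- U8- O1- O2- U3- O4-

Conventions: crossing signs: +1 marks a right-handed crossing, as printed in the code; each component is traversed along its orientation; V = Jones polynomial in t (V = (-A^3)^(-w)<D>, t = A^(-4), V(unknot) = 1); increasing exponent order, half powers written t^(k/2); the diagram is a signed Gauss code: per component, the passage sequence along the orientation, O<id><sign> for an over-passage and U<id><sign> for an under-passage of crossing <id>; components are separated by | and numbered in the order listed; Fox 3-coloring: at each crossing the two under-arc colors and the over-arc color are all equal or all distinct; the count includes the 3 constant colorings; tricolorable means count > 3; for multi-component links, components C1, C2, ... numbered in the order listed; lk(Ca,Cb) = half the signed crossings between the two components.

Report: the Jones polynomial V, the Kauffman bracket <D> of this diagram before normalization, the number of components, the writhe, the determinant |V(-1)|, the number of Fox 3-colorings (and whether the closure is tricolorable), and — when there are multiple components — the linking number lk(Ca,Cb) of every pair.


V = t^-8 - 2t^-7 + t^-6 - 2t^-5 + 2t^-4 + t^-2
<D> = A^-10 + 2A^-2 - 2A^2 + A^6 - 2A^10 + A^14 (w = -6)
1 component over 8 crossings, w = -6
27 Fox colorings among 3^8, |V(-1)| = 9: tricolorable
why: w = -6 shifts under R1 moves; the (-A^3)^(6) factor cancels that in V


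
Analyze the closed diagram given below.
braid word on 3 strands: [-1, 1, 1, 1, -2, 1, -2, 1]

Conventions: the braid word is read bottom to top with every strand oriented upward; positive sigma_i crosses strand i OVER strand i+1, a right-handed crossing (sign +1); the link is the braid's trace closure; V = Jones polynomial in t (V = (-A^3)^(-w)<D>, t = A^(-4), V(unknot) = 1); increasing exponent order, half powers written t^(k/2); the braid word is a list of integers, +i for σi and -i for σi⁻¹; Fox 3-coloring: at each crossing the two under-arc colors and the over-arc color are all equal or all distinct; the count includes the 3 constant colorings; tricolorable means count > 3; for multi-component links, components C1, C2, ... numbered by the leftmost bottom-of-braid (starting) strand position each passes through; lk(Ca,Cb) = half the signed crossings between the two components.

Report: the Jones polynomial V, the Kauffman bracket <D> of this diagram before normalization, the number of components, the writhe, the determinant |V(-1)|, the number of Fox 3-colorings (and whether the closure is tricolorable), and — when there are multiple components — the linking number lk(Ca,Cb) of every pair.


V(t) = t^-1 - 1 + 2t - 2t^2 + 2t^3 - 2t^4 + t^5
bracket: A^-14 - 2A^-10 + 2A^-6 - 2A^-2 + 2A^2 - A^6 + A^10, w = +2
1 component, writhe +2, over 8 crossings
det 11, colorings 3 of 3^8 — not tricolorable
observation: det 11 = |V(-1)|; not divisible by 3, so not tricolorable


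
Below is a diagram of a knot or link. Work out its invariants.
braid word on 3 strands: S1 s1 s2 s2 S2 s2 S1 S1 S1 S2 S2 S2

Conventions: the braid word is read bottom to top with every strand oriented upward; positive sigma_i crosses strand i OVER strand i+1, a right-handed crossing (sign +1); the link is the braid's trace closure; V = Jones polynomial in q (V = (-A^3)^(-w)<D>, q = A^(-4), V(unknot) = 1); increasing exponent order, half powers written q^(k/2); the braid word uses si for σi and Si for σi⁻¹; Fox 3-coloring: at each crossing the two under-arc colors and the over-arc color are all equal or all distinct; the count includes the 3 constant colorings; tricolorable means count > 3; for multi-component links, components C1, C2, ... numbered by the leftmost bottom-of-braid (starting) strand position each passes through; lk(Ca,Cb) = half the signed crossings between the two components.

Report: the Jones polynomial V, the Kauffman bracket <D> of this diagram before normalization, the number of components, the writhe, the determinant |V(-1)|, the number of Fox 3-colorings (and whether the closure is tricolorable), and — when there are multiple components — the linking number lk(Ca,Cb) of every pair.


Jones polynomial: V(q) = -q^-4 + q^-3 + q^-1
<D> = A^-8 + 1 - A^4; writhe -4
components 1, writhe -4 (12 crossings)
3-colorings: 9 of 3^12, det 3 — tricolorable
note: inverse pairs cancel, leaving σ2 σ2 σ1⁻¹ σ1⁻¹ σ1⁻¹ σ2⁻¹ σ2⁻¹ σ2⁻¹


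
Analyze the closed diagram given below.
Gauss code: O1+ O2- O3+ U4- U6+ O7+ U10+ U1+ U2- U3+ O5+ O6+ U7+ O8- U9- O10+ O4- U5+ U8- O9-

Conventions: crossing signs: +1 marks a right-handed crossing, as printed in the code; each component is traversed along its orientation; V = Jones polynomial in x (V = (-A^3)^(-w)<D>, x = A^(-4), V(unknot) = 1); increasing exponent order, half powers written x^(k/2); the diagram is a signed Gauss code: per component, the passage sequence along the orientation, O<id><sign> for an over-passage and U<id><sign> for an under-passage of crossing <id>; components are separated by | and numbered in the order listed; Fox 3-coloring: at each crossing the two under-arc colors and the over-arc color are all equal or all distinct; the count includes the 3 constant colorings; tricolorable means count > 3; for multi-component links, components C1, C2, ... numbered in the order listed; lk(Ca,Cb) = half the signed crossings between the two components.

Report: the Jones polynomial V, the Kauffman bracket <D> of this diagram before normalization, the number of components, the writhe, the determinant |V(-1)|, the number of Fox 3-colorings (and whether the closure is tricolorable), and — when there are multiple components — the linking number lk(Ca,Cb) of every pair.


V = -x^-1 + 2 - x + 2x^2 - x^3 + x^4 - x^5
<D> = -A^-14 + A^-10 - A^-6 + 2A^-2 - A^2 + 2A^6 - A^10 (w = +2)
1 component over 10 crossings, w = +2
9 Fox colorings among 3^10, |V(-1)| = 9: tricolorable
why: w = +2 shifts under R1 moves; the (-A^3)^(-2) factor cancels that in V


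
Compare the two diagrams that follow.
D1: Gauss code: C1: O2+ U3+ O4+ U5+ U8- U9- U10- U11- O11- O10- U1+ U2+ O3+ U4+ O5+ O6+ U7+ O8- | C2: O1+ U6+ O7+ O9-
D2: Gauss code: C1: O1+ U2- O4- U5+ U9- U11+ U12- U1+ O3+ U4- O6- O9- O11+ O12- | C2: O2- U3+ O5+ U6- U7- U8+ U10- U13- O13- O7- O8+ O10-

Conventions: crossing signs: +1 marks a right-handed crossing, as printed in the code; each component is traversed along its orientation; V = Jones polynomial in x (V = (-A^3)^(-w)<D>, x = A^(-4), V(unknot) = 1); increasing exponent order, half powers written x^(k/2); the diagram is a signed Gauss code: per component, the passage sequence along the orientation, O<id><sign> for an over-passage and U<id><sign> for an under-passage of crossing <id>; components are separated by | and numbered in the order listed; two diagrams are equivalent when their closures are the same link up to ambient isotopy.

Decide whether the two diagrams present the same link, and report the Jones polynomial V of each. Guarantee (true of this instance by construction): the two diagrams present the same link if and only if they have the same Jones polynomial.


equivalent: no
V(D1) = -x^(3/2) - 2x^(7/2) + x^(9/2) - x^(11/2) + x^(13/2)  (w +3, c 11, <D> = -A^-17 + A^-13 - A^-9 + 2A^-5 + A^3)
V(D2) = x^(-7/2) - 2x^(-5/2) + x^(-3/2) - 2x^(-1/2) + x^(1/2) - x^(3/2)  (w -3, c 13, <D> = A^-15 - A^-11 + 2A^-7 - A^-3 + 2A - A^5)
why: comparing 2 Jones polynomials yields 2 groups
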